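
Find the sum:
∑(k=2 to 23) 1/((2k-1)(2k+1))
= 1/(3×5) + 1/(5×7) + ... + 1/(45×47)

Partial fractions: 1/((2k-1)(2k+1)) = (1/2)[1/(2k-1) - 1/(2k+1)]
The series telescopes:
= (1/2)[1/3 - 1/47]
= 22/141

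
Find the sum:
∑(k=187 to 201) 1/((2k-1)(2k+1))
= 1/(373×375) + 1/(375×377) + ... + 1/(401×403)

Partial fractions: 1/((2k-1)(2k+1)) = (1/2)[1/(2k-1) - 1/(2k+1)]
The series telescopes:
= (1/2)[1/373 - 1/403]
= 15/150319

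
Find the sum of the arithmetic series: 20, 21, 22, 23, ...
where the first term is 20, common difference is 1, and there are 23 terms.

Sₙ = n/2 × (first + last)
Last term = a + (n-1)d = 20 + (23-1)×1 = 42
S_23 = 23/2 × (20 + 42)
S_23 = 23/2 × 62 = 713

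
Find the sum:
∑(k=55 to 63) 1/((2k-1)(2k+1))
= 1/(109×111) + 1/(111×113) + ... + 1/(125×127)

Partial fractions: 1/((2k-1)(2k+1)) = (1/2)[1/(2k-1) - 1/(2k+1)]
The series telescopes:
= (1/2)[1/109 - 1/127]
= 9/13843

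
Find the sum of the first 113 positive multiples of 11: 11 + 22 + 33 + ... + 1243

Factor out 11: = 11(1 + 2 + ... + 113) = 11 × n(n+1)/2
= 11 × 113×114/2
= 11 × 6441
= 70851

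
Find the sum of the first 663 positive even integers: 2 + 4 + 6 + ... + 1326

Sum of first n even numbers = n(n+1)
= 663×664
= 440232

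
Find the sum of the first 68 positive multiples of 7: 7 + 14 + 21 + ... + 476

Factor out 7: = 7(1 + 2 + ... + 68) = 7 × n(n+1)/2
= 7 × 68×69/2
= 7 × 2346
= 16422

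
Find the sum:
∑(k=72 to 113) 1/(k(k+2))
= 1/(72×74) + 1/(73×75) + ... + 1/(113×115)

Partial fractions: 1/(k(k+2)) = (1/2)[1/k - 1/(k+2)]
Telescoping leaves the first two and last two terms:
= (1/2)[1/72 + 1/73 - 1/114 - 1/115]
= 116221/22968720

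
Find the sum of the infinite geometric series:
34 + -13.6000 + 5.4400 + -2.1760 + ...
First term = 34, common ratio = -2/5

For |r| < 1, S = a / (1 - r)
S = 34 / (1 - (-2/5))
S = 34 / (7/5)
S = 170/7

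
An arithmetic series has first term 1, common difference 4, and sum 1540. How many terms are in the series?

Using S = n/2 × [2a + (n-1)d]
1540 = n/2 × [2(1) + (n-1)(4)]
1540 = n/2 × [2 + 4n - 4]
3080 = n × [-2 + 4n]
4n² + (-2)n - 3080 = 0
Discriminant: Δ = (-2)² - 4(4)(-3080) = 4 + 49280 = 49284
√Δ = 222
n = [-(-2) + √Δ] / (2·4) = (2 + 222) / 8 = 224 / 8 = 28
(The negative root is discarded since n must be a positive integer.)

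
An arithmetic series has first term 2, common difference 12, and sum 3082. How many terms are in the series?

Using S = n/2 × [2a + (n-1)d]
3082 = n/2 × [2(2) + (n-1)(12)]
3082 = n/2 × [4 + 12n - 12]
6164 = n × [-8 + 12n]
12n² + (-8)n - 6164 = 0
Discriminant: Δ = (-8)² - 4(12)(-6164) = 64 + 295872 = 295936
√Δ = 544
n = [-(-8) + √Δ] / (2·12) = (8 + 544) / 24 = 552 / 24 = 23
(The negative root is discarded since n must be a positive integer.)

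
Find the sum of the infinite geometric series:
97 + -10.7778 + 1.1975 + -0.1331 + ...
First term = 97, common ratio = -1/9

For |r| < 1, S = a / (1 - r)
S = 97 / (1 - (-1/9))
S = 97 / (10/9)
S = 873/10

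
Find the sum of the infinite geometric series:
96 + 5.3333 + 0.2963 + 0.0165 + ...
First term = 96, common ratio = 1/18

For |r| < 1, S = a / (1 - r)
S = 96 / (1 - (1/18))
S = 96 / (17/18)
S = 1728/17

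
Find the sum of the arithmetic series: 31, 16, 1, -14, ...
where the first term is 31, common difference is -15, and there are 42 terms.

Sₙ = n/2 × (first + last)
Last term = a + (n-1)d = 31 + (42-1)×(-15) = -584
S_42 = 42/2 × (31 + (-584))
S_42 = 42/2 × (-553) = -11613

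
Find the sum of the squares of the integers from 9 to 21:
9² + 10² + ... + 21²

Use ∑_{k=1}^{n} k² = n(n+1)(2n+1)/6, then subtract the first 8 terms.
∑_{k=1}^{21} k² = 21×22×43/6 = 3311
∑_{k=1}^{8} k² = 8×9×17/6 = 204
∑_{k=9}^{21} k² = 3311 - 204 = 3107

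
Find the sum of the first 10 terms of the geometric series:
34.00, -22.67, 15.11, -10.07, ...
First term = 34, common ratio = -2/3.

Sₙ = a(1 - rⁿ) / (1 - r)
S_10 = 34(1 - (-2/3)^10) / (1 - (-2/3))
S_10 = 34(1 - (1024/59049)) / (5/3)
S_10 = 394570/19683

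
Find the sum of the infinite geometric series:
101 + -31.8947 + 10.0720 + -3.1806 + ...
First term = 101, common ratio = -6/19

For |r| < 1, S = a / (1 - r)
S = 101 / (1 - (-6/19))
S = 101 / (25/19)
S = 1919/25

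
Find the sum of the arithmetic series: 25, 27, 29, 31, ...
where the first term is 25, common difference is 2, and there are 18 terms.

Sₙ = n/2 × (first + last)
Last term = a + (n-1)d = 25 + (18-1)×2 = 59
S_18 = 18/2 × (25 + 59)
S_18 = 18/2 × 84 = 756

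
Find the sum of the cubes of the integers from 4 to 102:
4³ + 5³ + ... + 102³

Use ∑_{k=1}^{n} k³ = [n(n+1)/2]², then subtract the first 3 terms.
∑_{k=1}^{102} k³ = [102×103/2]² = 5253² = 27594009
∑_{k=1}^{3} k³ = [3×4/2]² = 6² = 36
∑_{k=4}^{102} k³ = 27594009 - 36 = 27593973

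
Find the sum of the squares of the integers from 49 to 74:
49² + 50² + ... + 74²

Use ∑_{k=1}^{n} k² = n(n+1)(2n+1)/6, then subtract the first 48 terms.
∑_{k=1}^{74} k² = 74×75×149/6 = 137825
∑_{k=1}^{48} k² = 48×49×97/6 = 38024
∑_{k=49}^{74} k² = 137825 - 38024 = 99801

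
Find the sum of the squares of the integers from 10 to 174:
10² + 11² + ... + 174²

Use ∑_{k=1}^{n} k² = n(n+1)(2n+1)/6, then subtract the first 9 terms.
∑_{k=1}^{174} k² = 174×175×349/6 = 1771175
∑_{k=1}^{9} k² = 9×10×19/6 = 285
∑_{k=10}^{174} k² = 1771175 - 285 = 1770890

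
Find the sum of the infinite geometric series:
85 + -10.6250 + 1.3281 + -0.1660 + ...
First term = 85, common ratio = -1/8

For |r| < 1, S = a / (1 - r)
S = 85 / (1 - (-1/8))
S = 85 / (9/8)
S = 680/9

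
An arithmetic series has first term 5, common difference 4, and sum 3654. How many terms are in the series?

Using S = n/2 × [2a + (n-1)d]
3654 = n/2 × [2(5) + (n-1)(4)]
3654 = n/2 × [10 + 4n - 4]
7308 = n × [6 + 4n]
4n² + (6)n - 7308 = 0
Discriminant: Δ = (6)² - 4(4)(-7308) = 36 + 116928 = 116964
√Δ = 342
n = [-(6) + √Δ] / (2·4) = (-6 + 342) / 8 = 336 / 8 = 42
(The negative root is discarded since n must be a positive integer.)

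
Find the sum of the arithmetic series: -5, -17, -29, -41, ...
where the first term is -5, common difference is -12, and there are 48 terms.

Sₙ = n/2 × (first + last)
Last term = a + (n-1)d = -5 + (48-1)×(-12) = -569
S_48 = 48/2 × (-5 + (-569))
S_48 = 48/2 × (-574) = -13776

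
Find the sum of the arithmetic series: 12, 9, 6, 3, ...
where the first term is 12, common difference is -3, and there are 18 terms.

Sₙ = n/2 × (first + last)
Last term = a + (n-1)d = 12 + (18-1)×(-3) = -39
S_18 = 18/2 × (12 + (-39))
S_18 = 18/2 × (-27) = -243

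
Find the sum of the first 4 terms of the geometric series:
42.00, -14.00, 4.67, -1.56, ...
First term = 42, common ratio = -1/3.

Sₙ = a(1 - rⁿ) / (1 - r)
S_4 = 42(1 - (-1/3)^4) / (1 - (-1/3))
S_4 = 42(1 - (1/81)) / (4/3)
S_4 = 280/9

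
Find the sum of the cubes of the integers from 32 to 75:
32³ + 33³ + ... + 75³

Use ∑_{k=1}^{n} k³ = [n(n+1)/2]², then subtract the first 31 terms.
∑_{k=1}^{75} k³ = [75×76/2]² = 2850² = 8122500
∑_{k=1}^{31} k³ = [31×32/2]² = 496² = 246016
∑_{k=32}^{75} k³ = 8122500 - 246016 = 7876484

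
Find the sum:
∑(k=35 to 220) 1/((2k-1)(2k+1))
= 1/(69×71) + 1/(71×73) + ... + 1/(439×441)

Partial fractions: 1/((2k-1)(2k+1)) = (1/2)[1/(2k-1) - 1/(2k+1)]
The series telescopes:
= (1/2)[1/69 - 1/441]
= 62/10143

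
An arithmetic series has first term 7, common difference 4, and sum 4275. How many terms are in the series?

Using S = n/2 × [2a + (n-1)d]
4275 = n/2 × [2(7) + (n-1)(4)]
4275 = n/2 × [14 + 4n - 4]
8550 = n × [10 + 4n]
4n² + (10)n - 8550 = 0
Discriminant: Δ = (10)² - 4(4)(-8550) = 100 + 136800 = 136900
√Δ = 370
n = [-(10) + √Δ] / (2·4) = (-10 + 370) / 8 = 360 / 8 = 45
(The negative root is discarded since n must be a positive integer.)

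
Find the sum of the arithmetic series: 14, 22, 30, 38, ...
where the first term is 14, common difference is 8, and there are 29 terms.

Sₙ = n/2 × (first + last)
Last term = a + (n-1)d = 14 + (29-1)×8 = 238
S_29 = 29/2 × (14 + 238)
S_29 = 29/2 × 252 = 3654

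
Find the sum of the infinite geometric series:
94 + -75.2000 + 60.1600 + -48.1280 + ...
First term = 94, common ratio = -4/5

For |r| < 1, S = a / (1 - r)
S = 94 / (1 - (-4/5))
S = 94 / (9/5)
S = 470/9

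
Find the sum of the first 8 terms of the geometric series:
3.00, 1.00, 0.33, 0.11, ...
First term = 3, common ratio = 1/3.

Sₙ = a(1 - rⁿ) / (1 - r)
S_8 = 3(1 - (1/3)^8) / (1 - (1/3))
S_8 = 3(1 - (1/6561)) / (2/3)
S_8 = 3280/729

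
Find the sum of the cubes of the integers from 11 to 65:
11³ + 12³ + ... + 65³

Use ∑_{k=1}^{n} k³ = [n(n+1)/2]², then subtract the first 10 terms.
∑_{k=1}^{65} k³ = [65×66/2]² = 2145² = 4601025
∑_{k=1}^{10} k³ = [10×11/2]² = 55² = 3025
∑_{k=11}^{65} k³ = 4601025 - 3025 = 4598000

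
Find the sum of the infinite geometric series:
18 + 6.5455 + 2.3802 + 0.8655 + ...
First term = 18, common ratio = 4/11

For |r| < 1, S = a / (1 - r)
S = 18 / (1 - (4/11))
S = 18 / (7/11)
S = 198/7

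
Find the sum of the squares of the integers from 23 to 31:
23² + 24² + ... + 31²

Use ∑_{k=1}^{n} k² = n(n+1)(2n+1)/6, then subtract the first 22 terms.
∑_{k=1}^{31} k² = 31×32×63/6 = 10416
∑_{k=1}^{22} k² = 22×23×45/6 = 3795
∑_{k=23}^{31} k² = 10416 - 3795 = 6621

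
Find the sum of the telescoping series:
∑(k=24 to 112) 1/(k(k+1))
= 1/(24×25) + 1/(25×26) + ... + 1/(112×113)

Partial fractions: 1/(k(k+1)) = 1/k - 1/(k+1)
The series telescopes:
= (1/24 - 1/25) + (1/25 - 1/26) + ... + (1/112 - 1/113)
= 1/24 - 1/113
= 89/2712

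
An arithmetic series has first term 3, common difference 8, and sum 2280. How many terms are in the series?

Using S = n/2 × [2a + (n-1)d]
2280 = n/2 × [2(3) + (n-1)(8)]
2280 = n/2 × [6 + 8n - 8]
4560 = n × [-2 + 8n]
8n² + (-2)n - 4560 = 0
Discriminant: Δ = (-2)² - 4(8)(-4560) = 4 + 145920 = 145924
√Δ = 382
n = [-(-2) + √Δ] / (2·8) = (2 + 382) / 16 = 384 / 16 = 24
(The negative root is discarded since n must be a positive integer.)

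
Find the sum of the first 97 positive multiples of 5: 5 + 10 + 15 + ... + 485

Factor out 5: = 5(1 + 2 + ... + 97) = 5 × n(n+1)/2
= 5 × 97×98/2
= 5 × 4753
= 23765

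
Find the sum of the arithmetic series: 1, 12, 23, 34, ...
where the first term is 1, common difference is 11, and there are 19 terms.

Sₙ = n/2 × (first + last)
Last term = a + (n-1)d = 1 + (19-1)×11 = 199
S_19 = 19/2 × (1 + 199)
S_19 = 19/2 × 200 = 1900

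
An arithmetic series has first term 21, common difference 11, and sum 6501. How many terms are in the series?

Using S = n/2 × [2a + (n-1)d]
6501 = n/2 × [2(21) + (n-1)(11)]
6501 = n/2 × [42 + 11n - 11]
13002 = n × [31 + 11n]
11n² + (31)n - 13002 = 0
Discriminant: Δ = (31)² - 4(11)(-13002) = 961 + 572088 = 573049
√Δ = 757
n = [-(31) + √Δ] / (2·11) = (-31 + 757) / 22 = 726 / 22 = 33
(The negative root is discarded since n must be a positive integer.)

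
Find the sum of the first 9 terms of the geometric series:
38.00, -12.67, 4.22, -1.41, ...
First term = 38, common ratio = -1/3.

Sₙ = a(1 - rⁿ) / (1 - r)
S_9 = 38(1 - (-1/3)^9) / (1 - (-1/3))
S_9 = 38(1 - (-1/19683)) / (4/3)
S_9 = 186998/6561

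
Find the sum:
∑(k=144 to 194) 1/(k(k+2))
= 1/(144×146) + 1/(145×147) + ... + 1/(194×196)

Partial fractions: 1/(k(k+2)) = (1/2)[1/k - 1/(k+2)]
Telescoping leaves the first two and last two terms:
= (1/2)[1/144 + 1/145 - 1/195 - 1/196]
= 9605/5320224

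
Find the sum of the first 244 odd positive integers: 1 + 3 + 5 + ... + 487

Sum of first n odd numbers = n²
= 244²
= 59536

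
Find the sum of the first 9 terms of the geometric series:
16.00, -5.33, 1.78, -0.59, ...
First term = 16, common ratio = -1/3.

Sₙ = a(1 - rⁿ) / (1 - r)
S_9 = 16(1 - (-1/3)^9) / (1 - (-1/3))
S_9 = 16(1 - (-1/19683)) / (4/3)
S_9 = 78736/6561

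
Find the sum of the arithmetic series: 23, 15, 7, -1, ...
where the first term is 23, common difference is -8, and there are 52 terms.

Sₙ = n/2 × (first + last)
Last term = a + (n-1)d = 23 + (52-1)×(-8) = -385
S_52 = 52/2 × (23 + (-385))
S_52 = 52/2 × (-362) = -9412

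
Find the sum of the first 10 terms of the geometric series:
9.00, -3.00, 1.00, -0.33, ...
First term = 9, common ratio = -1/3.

Sₙ = a(1 - rⁿ) / (1 - r)
S_10 = 9(1 - (-1/3)^10) / (1 - (-1/3))
S_10 = 9(1 - (1/59049)) / (4/3)
S_10 = 14762/2187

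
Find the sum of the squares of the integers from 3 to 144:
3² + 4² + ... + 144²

Use ∑_{k=1}^{n} k² = n(n+1)(2n+1)/6, then subtract the first 2 terms.
∑_{k=1}^{144} k² = 144×145×289/6 = 1005720
∑_{k=1}^{2} k² = 2×3×5/6 = 5
∑_{k=3}^{144} k² = 1005720 - 5 = 1005715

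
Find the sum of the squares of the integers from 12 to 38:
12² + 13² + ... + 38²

Use ∑_{k=1}^{n} k² = n(n+1)(2n+1)/6, then subtract the first 11 terms.
∑_{k=1}^{38} k² = 38×39×77/6 = 19019
∑_{k=1}^{11} k² = 11×12×23/6 = 506
∑_{k=12}^{38} k² = 19019 - 506 = 18513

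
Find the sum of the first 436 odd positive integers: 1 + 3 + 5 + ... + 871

Sum of first n odd numbers = n²
= 436²
= 190096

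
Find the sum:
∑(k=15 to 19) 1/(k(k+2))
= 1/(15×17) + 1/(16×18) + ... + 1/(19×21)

Partial fractions: 1/(k(k+2)) = (1/2)[1/k - 1/(k+2)]
Telescoping leaves the first two and last two terms:
= (1/2)[1/15 + 1/16 - 1/20 - 1/21]
= 53/3360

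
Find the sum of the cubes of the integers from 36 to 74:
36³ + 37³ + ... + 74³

Use ∑_{k=1}^{n} k³ = [n(n+1)/2]², then subtract the first 35 terms.
∑_{k=1}^{74} k³ = [74×75/2]² = 2775² = 7700625
∑_{k=1}^{35} k³ = [35×36/2]² = 630² = 396900
∑_{k=36}^{74} k³ = 7700625 - 396900 = 7303725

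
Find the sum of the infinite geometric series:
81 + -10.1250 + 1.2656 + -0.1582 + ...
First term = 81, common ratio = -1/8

For |r| < 1, S = a / (1 - r)
S = 81 / (1 - (-1/8))
S = 81 / (9/8)
S = 72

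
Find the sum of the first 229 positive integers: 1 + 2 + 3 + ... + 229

Formula: ∑k = n(n+1)/2
= 229×230/2
= 52670/2
= 26335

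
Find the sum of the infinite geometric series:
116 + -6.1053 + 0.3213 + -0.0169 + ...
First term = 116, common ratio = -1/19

For |r| < 1, S = a / (1 - r)
S = 116 / (1 - (-1/19))
S = 116 / (20/19)
S = 551/5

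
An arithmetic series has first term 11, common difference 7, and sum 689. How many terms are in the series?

Using S = n/2 × [2a + (n-1)d]
689 = n/2 × [2(11) + (n-1)(7)]
689 = n/2 × [22 + 7n - 7]
1378 = n × [15 + 7n]
7n² + (15)n - 1378 = 0
Discriminant: Δ = (15)² - 4(7)(-1378) = 225 + 38584 = 38809
√Δ = 197
n = [-(15) + √Δ] / (2·7) = (-15 + 197) / 14 = 182 / 14 = 13
(The negative root is discarded since n must be a positive integer.)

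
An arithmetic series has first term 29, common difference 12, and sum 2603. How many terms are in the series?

Using S = n/2 × [2a + (n-1)d]
2603 = n/2 × [2(29) + (n-1)(12)]
2603 = n/2 × [58 + 12n - 12]
5206 = n × [46 + 12n]
12n² + (46)n - 5206 = 0
Discriminant: Δ = (46)² - 4(12)(-5206) = 2116 + 249888 = 252004
√Δ = 502
n = [-(46) + √Δ] / (2·12) = (-46 + 502) / 24 = 456 / 24 = 19
(The negative root is discarded since n must be a positive integer.)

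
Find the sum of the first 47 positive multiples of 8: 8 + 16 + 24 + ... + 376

Factor out 8: = 8(1 + 2 + ... + 47) = 8 × n(n+1)/2
= 8 × 47×48/2
= 8 × 1128
= 9024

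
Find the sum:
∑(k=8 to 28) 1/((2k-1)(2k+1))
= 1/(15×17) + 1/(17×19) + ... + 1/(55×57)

Partial fractions: 1/((2k-1)(2k+1)) = (1/2)[1/(2k-1) - 1/(2k+1)]
The series telescopes:
= (1/2)[1/15 - 1/57]
= 7/285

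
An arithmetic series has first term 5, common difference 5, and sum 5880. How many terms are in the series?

Using S = n/2 × [2a + (n-1)d]
5880 = n/2 × [2(5) + (n-1)(5)]
5880 = n/2 × [10 + 5n - 5]
11760 = n × [5 + 5n]
5n² + (5)n - 11760 = 0
Discriminant: Δ = (5)² - 4(5)(-11760) = 25 + 235200 = 235225
√Δ = 485
n = [-(5) + √Δ] / (2·5) = (-5 + 485) / 10 = 480 / 10 = 48
(The negative root is discarded since n must be a positive integer.)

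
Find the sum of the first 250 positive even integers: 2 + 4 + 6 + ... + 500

Sum of first n even numbers = n(n+1)
= 250×251
= 62750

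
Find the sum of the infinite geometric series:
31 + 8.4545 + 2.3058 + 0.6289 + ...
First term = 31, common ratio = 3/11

For |r| < 1, S = a / (1 - r)
S = 31 / (1 - (3/11))
S = 31 / (8/11)
S = 341/8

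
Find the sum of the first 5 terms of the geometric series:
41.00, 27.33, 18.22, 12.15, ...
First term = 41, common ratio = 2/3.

Sₙ = a(1 - rⁿ) / (1 - r)
S_5 = 41(1 - (2/3)^5) / (1 - (2/3))
S_5 = 41(1 - (32/243)) / (1/3)
S_5 = 8651/81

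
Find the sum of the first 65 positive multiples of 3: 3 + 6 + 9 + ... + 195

Factor out 3: = 3(1 + 2 + ... + 65) = 3 × n(n+1)/2
= 3 × 65×66/2
= 3 × 2145
= 6435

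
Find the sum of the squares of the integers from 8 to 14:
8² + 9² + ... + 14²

Use ∑_{k=1}^{n} k² = n(n+1)(2n+1)/6, then subtract the first 7 terms.
∑_{k=1}^{14} k² = 14×15×29/6 = 1015
∑_{k=1}^{7} k² = 7×8×15/6 = 140
∑_{k=8}^{14} k² = 1015 - 140 = 875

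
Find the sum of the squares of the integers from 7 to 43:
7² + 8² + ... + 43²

Use ∑_{k=1}^{n} k² = n(n+1)(2n+1)/6, then subtract the first 6 terms.
∑_{k=1}^{43} k² = 43×44×87/6 = 27434
∑_{k=1}^{6} k² = 6×7×13/6 = 91
∑_{k=7}^{43} k² = 27434 - 91 = 27343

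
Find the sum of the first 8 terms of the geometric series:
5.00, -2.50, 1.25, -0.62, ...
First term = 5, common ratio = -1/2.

Sₙ = a(1 - rⁿ) / (1 - r)
S_8 = 5(1 - (-1/2)^8) / (1 - (-1/2))
S_8 = 5(1 - (1/256)) / (3/2)
S_8 = 425/128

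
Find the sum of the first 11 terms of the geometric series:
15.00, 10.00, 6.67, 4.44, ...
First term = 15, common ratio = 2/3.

Sₙ = a(1 - rⁿ) / (1 - r)
S_11 = 15(1 - (2/3)^11) / (1 - (2/3))
S_11 = 15(1 - (2048/177147)) / (1/3)
S_11 = 875495/19683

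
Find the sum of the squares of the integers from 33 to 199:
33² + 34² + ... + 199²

Use ∑_{k=1}^{n} k² = n(n+1)(2n+1)/6, then subtract the first 32 terms.
∑_{k=1}^{199} k² = 199×200×399/6 = 2646700
∑_{k=1}^{32} k² = 32×33×65/6 = 11440
∑_{k=33}^{199} k² = 2646700 - 11440 = 2635260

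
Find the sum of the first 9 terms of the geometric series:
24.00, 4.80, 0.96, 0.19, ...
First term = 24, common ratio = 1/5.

Sₙ = a(1 - rⁿ) / (1 - r)
S_9 = 24(1 - (1/5)^9) / (1 - (1/5))
S_9 = 24(1 - (1/1953125)) / (4/5)
S_9 = 11718744/390625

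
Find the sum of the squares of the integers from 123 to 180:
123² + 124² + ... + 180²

Use ∑_{k=1}^{n} k² = n(n+1)(2n+1)/6, then subtract the first 122 terms.
∑_{k=1}^{180} k² = 180×181×361/6 = 1960230
∑_{k=1}^{122} k² = 122×123×245/6 = 612745
∑_{k=123}^{180} k² = 1960230 - 612745 = 1347485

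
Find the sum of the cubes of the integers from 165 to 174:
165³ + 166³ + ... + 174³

Use ∑_{k=1}^{n} k³ = [n(n+1)/2]², then subtract the first 164 terms.
∑_{k=1}^{174} k³ = [174×175/2]² = 15225² = 231800625
∑_{k=1}^{164} k³ = [164×165/2]² = 13530² = 183060900
∑_{k=165}^{174} k³ = 231800625 - 183060900 = 48739725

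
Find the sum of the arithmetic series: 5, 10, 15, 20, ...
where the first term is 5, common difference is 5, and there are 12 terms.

Sₙ = n/2 × (first + last)
Last term = a + (n-1)d = 5 + (12-1)×5 = 60
S_12 = 12/2 × (5 + 60)
S_12 = 12/2 × 65 = 390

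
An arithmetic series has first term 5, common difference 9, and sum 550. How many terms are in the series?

Using S = n/2 × [2a + (n-1)d]
550 = n/2 × [2(5) + (n-1)(9)]
550 = n/2 × [10 + 9n - 9]
1100 = n × [1 + 9n]
9n² + (1)n - 1100 = 0
Discriminant: Δ = (1)² - 4(9)(-1100) = 1 + 39600 = 39601
√Δ = 199
n = [-(1) + √Δ] / (2·9) = (-1 + 199) / 18 = 198 / 18 = 11
(The negative root is discarded since n must be a positive integer.)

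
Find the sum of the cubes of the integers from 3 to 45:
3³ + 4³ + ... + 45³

Use ∑_{k=1}^{n} k³ = [n(n+1)/2]², then subtract the first 2 terms.
∑_{k=1}^{45} k³ = [45×46/2]² = 1035² = 1071225
∑_{k=1}^{2} k³ = [2×3/2]² = 3² = 9
∑_{k=3}^{45} k³ = 1071225 - 9 = 1071216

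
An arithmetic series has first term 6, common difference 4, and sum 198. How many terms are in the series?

Using S = n/2 × [2a + (n-1)d]
198 = n/2 × [2(6) + (n-1)(4)]
198 = n/2 × [12 + 4n - 4]
396 = n × [8 + 4n]
4n² + (8)n - 396 = 0
Discriminant: Δ = (8)² - 4(4)(-396) = 64 + 6336 = 6400
√Δ = 80
n = [-(8) + √Δ] / (2·4) = (-8 + 80) / 8 = 72 / 8 = 9
(The negative root is discarded since n must be a positive integer.)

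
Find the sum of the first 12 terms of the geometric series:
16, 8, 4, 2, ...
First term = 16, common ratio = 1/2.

Sₙ = a(1 - rⁿ) / (1 - r)
S_12 = 16(1 - (1/2)^12) / (1 - (1/2))
S_12 = 16(1 - (1/4096)) / (1/2)
S_12 = 4095/128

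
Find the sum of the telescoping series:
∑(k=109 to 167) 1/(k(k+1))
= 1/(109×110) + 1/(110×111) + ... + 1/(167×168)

Partial fractions: 1/(k(k+1)) = 1/k - 1/(k+1)
The series telescopes:
= (1/109 - 1/110) + (1/110 - 1/111) + ... + (1/167 - 1/168)
= 1/109 - 1/168
= 59/18312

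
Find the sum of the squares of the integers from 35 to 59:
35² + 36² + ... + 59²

Use ∑_{k=1}^{n} k² = n(n+1)(2n+1)/6, then subtract the first 34 terms.
∑_{k=1}^{59} k² = 59×60×119/6 = 70210
∑_{k=1}^{34} k² = 34×35×69/6 = 13685
∑_{k=35}^{59} k² = 70210 - 13685 = 56525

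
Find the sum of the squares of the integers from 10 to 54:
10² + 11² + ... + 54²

Use ∑_{k=1}^{n} k² = n(n+1)(2n+1)/6, then subtract the first 9 terms.
∑_{k=1}^{54} k² = 54×55×109/6 = 53955
∑_{k=1}^{9} k² = 9×10×19/6 = 285
∑_{k=10}^{54} k² = 53955 - 285 = 53670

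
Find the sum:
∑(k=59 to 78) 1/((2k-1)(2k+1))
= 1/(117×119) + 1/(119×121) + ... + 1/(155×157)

Partial fractions: 1/((2k-1)(2k+1)) = (1/2)[1/(2k-1) - 1/(2k+1)]
The series telescopes:
= (1/2)[1/117 - 1/157]
= 20/18369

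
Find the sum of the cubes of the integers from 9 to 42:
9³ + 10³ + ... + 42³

Use ∑_{k=1}^{n} k³ = [n(n+1)/2]², then subtract the first 8 terms.
∑_{k=1}^{42} k³ = [42×43/2]² = 903² = 815409
∑_{k=1}^{8} k³ = [8×9/2]² = 36² = 1296
∑_{k=9}^{42} k³ = 815409 - 1296 = 814113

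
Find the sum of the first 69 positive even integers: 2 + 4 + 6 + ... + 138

Sum of first n even numbers = n(n+1)
= 69×70
= 4830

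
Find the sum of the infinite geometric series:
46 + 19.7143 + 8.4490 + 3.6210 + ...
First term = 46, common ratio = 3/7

For |r| < 1, S = a / (1 - r)
S = 46 / (1 - (3/7))
S = 46 / (4/7)
S = 161/2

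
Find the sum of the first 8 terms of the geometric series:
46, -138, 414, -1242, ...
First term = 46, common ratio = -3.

Sₙ = a(1 - rⁿ) / (1 - r)
S_8 = 46(1 - (-3)^8) / (1 - (-3))
S_8 = 46(1 - 6561) / (4)
S_8 = -75440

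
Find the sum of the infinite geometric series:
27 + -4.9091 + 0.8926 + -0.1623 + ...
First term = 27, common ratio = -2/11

For |r| < 1, S = a / (1 - r)
S = 27 / (1 - (-2/11))
S = 27 / (13/11)
S = 297/13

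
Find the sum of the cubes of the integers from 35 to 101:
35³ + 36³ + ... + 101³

Use ∑_{k=1}^{n} k³ = [n(n+1)/2]², then subtract the first 34 terms.
∑_{k=1}^{101} k³ = [101×102/2]² = 5151² = 26532801
∑_{k=1}^{34} k³ = [34×35/2]² = 595² = 354025
∑_{k=35}^{101} k³ = 26532801 - 354025 = 26178776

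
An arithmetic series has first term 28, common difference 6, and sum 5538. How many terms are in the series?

Using S = n/2 × [2a + (n-1)d]
5538 = n/2 × [2(28) + (n-1)(6)]
5538 = n/2 × [56 + 6n - 6]
11076 = n × [50 + 6n]
6n² + (50)n - 11076 = 0
Discriminant: Δ = (50)² - 4(6)(-11076) = 2500 + 265824 = 268324
√Δ = 518
n = [-(50) + √Δ] / (2·6) = (-50 + 518) / 12 = 468 / 12 = 39
(The negative root is discarded since n must be a positive integer.)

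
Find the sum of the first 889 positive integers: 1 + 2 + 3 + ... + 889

Formula: ∑k = n(n+1)/2
= 889×890/2
= 791210/2
= 395605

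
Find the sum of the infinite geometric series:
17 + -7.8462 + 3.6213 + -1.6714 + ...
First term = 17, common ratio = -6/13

For |r| < 1, S = a / (1 - r)
S = 17 / (1 - (-6/13))
S = 17 / (19/13)
S = 221/19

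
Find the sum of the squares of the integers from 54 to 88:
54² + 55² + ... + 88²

Use ∑_{k=1}^{n} k² = n(n+1)(2n+1)/6, then subtract the first 53 terms.
∑_{k=1}^{88} k² = 88×89×177/6 = 231044
∑_{k=1}^{53} k² = 53×54×107/6 = 51039
∑_{k=54}^{88} k² = 231044 - 51039 = 180005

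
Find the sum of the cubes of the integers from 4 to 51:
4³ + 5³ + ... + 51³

Use ∑_{k=1}^{n} k³ = [n(n+1)/2]², then subtract the first 3 terms.
∑_{k=1}^{51} k³ = [51×52/2]² = 1326² = 1758276
∑_{k=1}^{3} k³ = [3×4/2]² = 6² = 36
∑_{k=4}^{51} k³ = 1758276 - 36 = 1758240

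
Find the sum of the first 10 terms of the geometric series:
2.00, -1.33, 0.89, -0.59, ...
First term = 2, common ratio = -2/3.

Sₙ = a(1 - rⁿ) / (1 - r)
S_10 = 2(1 - (-2/3)^10) / (1 - (-2/3))
S_10 = 2(1 - (1024/59049)) / (5/3)
S_10 = 23210/19683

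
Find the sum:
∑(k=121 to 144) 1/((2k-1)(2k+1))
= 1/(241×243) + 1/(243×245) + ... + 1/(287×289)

Partial fractions: 1/((2k-1)(2k+1)) = (1/2)[1/(2k-1) - 1/(2k+1)]
The series telescopes:
= (1/2)[1/241 - 1/289]
= 24/69649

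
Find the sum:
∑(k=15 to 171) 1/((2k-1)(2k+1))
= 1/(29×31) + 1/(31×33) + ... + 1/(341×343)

Partial fractions: 1/((2k-1)(2k+1)) = (1/2)[1/(2k-1) - 1/(2k+1)]
The series telescopes:
= (1/2)[1/29 - 1/343]
= 157/9947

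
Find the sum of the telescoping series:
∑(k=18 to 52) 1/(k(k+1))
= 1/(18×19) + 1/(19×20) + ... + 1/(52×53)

Partial fractions: 1/(k(k+1)) = 1/k - 1/(k+1)
The series telescopes:
= (1/18 - 1/19) + (1/19 - 1/20) + ... + (1/52 - 1/53)
= 1/18 - 1/53
= 35/954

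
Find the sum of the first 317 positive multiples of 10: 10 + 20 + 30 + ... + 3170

Factor out 10: = 10(1 + 2 + ... + 317) = 10 × n(n+1)/2
= 10 × 317×318/2
= 10 × 50403
= 504030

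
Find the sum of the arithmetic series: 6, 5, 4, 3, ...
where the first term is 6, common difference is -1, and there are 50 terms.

Sₙ = n/2 × (first + last)
Last term = a + (n-1)d = 6 + (50-1)×(-1) = -43
S_50 = 50/2 × (6 + (-43))
S_50 = 50/2 × (-37) = -925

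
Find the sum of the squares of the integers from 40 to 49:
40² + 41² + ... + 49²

Use ∑_{k=1}^{n} k² = n(n+1)(2n+1)/6, then subtract the first 39 terms.
∑_{k=1}^{49} k² = 49×50×99/6 = 40425
∑_{k=1}^{39} k² = 39×40×79/6 = 20540
∑_{k=40}^{49} k² = 40425 - 20540 = 19885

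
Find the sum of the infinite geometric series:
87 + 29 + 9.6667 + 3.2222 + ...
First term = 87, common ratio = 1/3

For |r| < 1, S = a / (1 - r)
S = 87 / (1 - (1/3))
S = 87 / (2/3)
S = 261/2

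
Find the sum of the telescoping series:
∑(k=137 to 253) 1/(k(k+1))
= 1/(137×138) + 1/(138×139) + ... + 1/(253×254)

Partial fractions: 1/(k(k+1)) = 1/k - 1/(k+1)
The series telescopes:
= (1/137 - 1/138) + (1/138 - 1/139) + ... + (1/253 - 1/254)
= 1/137 - 1/254
= 117/34798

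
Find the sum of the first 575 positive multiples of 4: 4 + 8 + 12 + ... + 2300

Factor out 4: = 4(1 + 2 + ... + 575) = 4 × n(n+1)/2
= 4 × 575×576/2
= 4 × 165600
= 662400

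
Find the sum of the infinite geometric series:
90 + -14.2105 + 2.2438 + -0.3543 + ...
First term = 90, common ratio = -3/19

For |r| < 1, S = a / (1 - r)
S = 90 / (1 - (-3/19))
S = 90 / (22/19)
S = 855/11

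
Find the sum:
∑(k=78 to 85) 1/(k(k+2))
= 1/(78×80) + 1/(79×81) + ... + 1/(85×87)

Partial fractions: 1/(k(k+2)) = (1/2)[1/k - 1/(k+2)]
Telescoping leaves the first two and last two terms:
= (1/2)[1/78 + 1/79 - 1/86 - 1/87]
= 1509/1280669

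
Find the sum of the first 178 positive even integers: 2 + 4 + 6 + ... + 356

Sum of first n even numbers = n(n+1)
= 178×179
= 31862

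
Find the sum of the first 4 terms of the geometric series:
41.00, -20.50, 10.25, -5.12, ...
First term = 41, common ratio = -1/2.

Sₙ = a(1 - rⁿ) / (1 - r)
S_4 = 41(1 - (-1/2)^4) / (1 - (-1/2))
S_4 = 41(1 - (1/16)) / (3/2)
S_4 = 205/8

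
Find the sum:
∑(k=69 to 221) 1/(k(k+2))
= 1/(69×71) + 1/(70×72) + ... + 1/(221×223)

Partial fractions: 1/(k(k+2)) = (1/2)[1/k - 1/(k+2)]
Telescoping leaves the first two and last two terms:
= (1/2)[1/69 + 1/70 - 1/222 - 1/223]
= 65722/6642055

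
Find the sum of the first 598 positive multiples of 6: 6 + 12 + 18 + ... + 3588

Factor out 6: = 6(1 + 2 + ... + 598) = 6 × n(n+1)/2
= 6 × 598×599/2
= 6 × 179101
= 1074606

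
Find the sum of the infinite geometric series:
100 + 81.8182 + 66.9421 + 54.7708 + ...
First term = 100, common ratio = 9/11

For |r| < 1, S = a / (1 - r)
S = 100 / (1 - (9/11))
S = 100 / (2/11)
S = 550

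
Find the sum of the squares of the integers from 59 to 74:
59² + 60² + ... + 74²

Use ∑_{k=1}^{n} k² = n(n+1)(2n+1)/6, then subtract the first 58 terms.
∑_{k=1}^{74} k² = 74×75×149/6 = 137825
∑_{k=1}^{58} k² = 58×59×117/6 = 66729
∑_{k=59}^{74} k² = 137825 - 66729 = 71096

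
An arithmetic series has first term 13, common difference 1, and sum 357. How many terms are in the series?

Using S = n/2 × [2a + (n-1)d]
357 = n/2 × [2(13) + (n-1)(1)]
357 = n/2 × [26 + 1n - 1]
714 = n × [25 + 1n]
1n² + (25)n - 714 = 0
Discriminant: Δ = (25)² - 4(1)(-714) = 625 + 2856 = 3481
√Δ = 59
n = [-(25) + √Δ] / (2·1) = (-25 + 59) / 2 = 34 / 2 = 17
(The negative root is discarded since n must be a positive integer.)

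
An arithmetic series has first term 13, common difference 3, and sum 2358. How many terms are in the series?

Using S = n/2 × [2a + (n-1)d]
2358 = n/2 × [2(13) + (n-1)(3)]
2358 = n/2 × [26 + 3n - 3]
4716 = n × [23 + 3n]
3n² + (23)n - 4716 = 0
Discriminant: Δ = (23)² - 4(3)(-4716) = 529 + 56592 = 57121
√Δ = 239
n = [-(23) + √Δ] / (2·3) = (-23 + 239) / 6 = 216 / 6 = 36
(The negative root is discarded since n must be a positive integer.)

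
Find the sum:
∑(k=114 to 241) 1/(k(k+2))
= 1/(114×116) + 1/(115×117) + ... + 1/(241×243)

Partial fractions: 1/(k(k+2)) = (1/2)[1/k - 1/(k+2)]
Telescoping leaves the first two and last two terms:
= (1/2)[1/114 + 1/115 - 1/242 - 1/243]
= 296176/64245555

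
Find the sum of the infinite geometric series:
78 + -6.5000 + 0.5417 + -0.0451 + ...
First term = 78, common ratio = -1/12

For |r| < 1, S = a / (1 - r)
S = 78 / (1 - (-1/12))
S = 78 / (13/12)
S = 72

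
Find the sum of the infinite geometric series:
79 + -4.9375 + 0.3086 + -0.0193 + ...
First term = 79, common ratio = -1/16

For |r| < 1, S = a / (1 - r)
S = 79 / (1 - (-1/16))
S = 79 / (17/16)
S = 1264/17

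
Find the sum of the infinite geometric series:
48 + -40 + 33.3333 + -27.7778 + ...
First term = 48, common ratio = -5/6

For |r| < 1, S = a / (1 - r)
S = 48 / (1 - (-5/6))
S = 48 / (11/6)
S = 288/11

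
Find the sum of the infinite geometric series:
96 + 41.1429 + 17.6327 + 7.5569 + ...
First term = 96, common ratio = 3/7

For |r| < 1, S = a / (1 - r)
S = 96 / (1 - (3/7))
S = 96 / (4/7)
S = 168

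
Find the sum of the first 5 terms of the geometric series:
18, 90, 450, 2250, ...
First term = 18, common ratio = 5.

Sₙ = a(1 - rⁿ) / (1 - r)
S_5 = 18(1 - 5^5) / (1 - 5)
S_5 = 18(1 - 3125) / (-4)
S_5 = 14058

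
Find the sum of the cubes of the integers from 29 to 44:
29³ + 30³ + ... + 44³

Use ∑_{k=1}^{n} k³ = [n(n+1)/2]², then subtract the first 28 terms.
∑_{k=1}^{44} k³ = [44×45/2]² = 990² = 980100
∑_{k=1}^{28} k³ = [28×29/2]² = 406² = 164836
∑_{k=29}^{44} k³ = 980100 - 164836 = 815264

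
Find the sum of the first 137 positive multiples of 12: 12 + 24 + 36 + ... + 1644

Factor out 12: = 12(1 + 2 + ... + 137) = 12 × n(n+1)/2
= 12 × 137×138/2
= 12 × 9453
= 113436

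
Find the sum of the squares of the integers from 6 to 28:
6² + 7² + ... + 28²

Use ∑_{k=1}^{n} k² = n(n+1)(2n+1)/6, then subtract the first 5 terms.
∑_{k=1}^{28} k² = 28×29×57/6 = 7714
∑_{k=1}^{5} k² = 5×6×11/6 = 55
∑_{k=6}^{28} k² = 7714 - 55 = 7659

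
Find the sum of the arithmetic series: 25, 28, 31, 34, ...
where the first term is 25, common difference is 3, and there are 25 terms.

Sₙ = n/2 × (first + last)
Last term = a + (n-1)d = 25 + (25-1)×3 = 97
S_25 = 25/2 × (25 + 97)
S_25 = 25/2 × 122 = 1525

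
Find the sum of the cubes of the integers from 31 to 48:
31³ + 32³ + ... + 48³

Use ∑_{k=1}^{n} k³ = [n(n+1)/2]², then subtract the first 30 terms.
∑_{k=1}^{48} k³ = [48×49/2]² = 1176² = 1382976
∑_{k=1}^{30} k³ = [30×31/2]² = 465² = 216225
∑_{k=31}^{48} k³ = 1382976 - 216225 = 1166751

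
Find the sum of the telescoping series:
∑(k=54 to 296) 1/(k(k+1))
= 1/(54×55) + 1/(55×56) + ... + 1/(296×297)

Partial fractions: 1/(k(k+1)) = 1/k - 1/(k+1)
The series telescopes:
= (1/54 - 1/55) + (1/55 - 1/56) + ... + (1/296 - 1/297)
= 1/54 - 1/297
= 1/66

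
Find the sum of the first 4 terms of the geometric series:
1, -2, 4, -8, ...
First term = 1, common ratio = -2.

Sₙ = a(1 - rⁿ) / (1 - r)
S_4 = 1(1 - (-2)^4) / (1 - (-2))
S_4 = 1(1 - 16) / (3)
S_4 = -5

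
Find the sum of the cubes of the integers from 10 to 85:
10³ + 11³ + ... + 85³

Use ∑_{k=1}^{n} k³ = [n(n+1)/2]², then subtract the first 9 terms.
∑_{k=1}^{85} k³ = [85×86/2]² = 3655² = 13359025
∑_{k=1}^{9} k³ = [9×10/2]² = 45² = 2025
∑_{k=10}^{85} k³ = 13359025 - 2025 = 13357000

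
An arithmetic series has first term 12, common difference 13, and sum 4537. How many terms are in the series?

Using S = n/2 × [2a + (n-1)d]
4537 = n/2 × [2(12) + (n-1)(13)]
4537 = n/2 × [24 + 13n - 13]
9074 = n × [11 + 13n]
13n² + (11)n - 9074 = 0
Discriminant: Δ = (11)² - 4(13)(-9074) = 121 + 471848 = 471969
√Δ = 687
n = [-(11) + √Δ] / (2·13) = (-11 + 687) / 26 = 676 / 26 = 26
(The negative root is discarded since n must be a positive integer.)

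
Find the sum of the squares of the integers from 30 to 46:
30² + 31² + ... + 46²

Use ∑_{k=1}^{n} k² = n(n+1)(2n+1)/6, then subtract the first 29 terms.
∑_{k=1}^{46} k² = 46×47×93/6 = 33511
∑_{k=1}^{29} k² = 29×30×59/6 = 8555
∑_{k=30}^{46} k² = 33511 - 8555 = 24956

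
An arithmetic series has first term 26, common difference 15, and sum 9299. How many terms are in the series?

Using S = n/2 × [2a + (n-1)d]
9299 = n/2 × [2(26) + (n-1)(15)]
9299 = n/2 × [52 + 15n - 15]
18598 = n × [37 + 15n]
15n² + (37)n - 18598 = 0
Discriminant: Δ = (37)² - 4(15)(-18598) = 1369 + 1115880 = 1117249
√Δ = 1057
n = [-(37) + √Δ] / (2·15) = (-37 + 1057) / 30 = 1020 / 30 = 34
(The negative root is discarded since n must be a positive integer.)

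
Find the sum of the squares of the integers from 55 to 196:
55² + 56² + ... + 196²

Use ∑_{k=1}^{n} k² = n(n+1)(2n+1)/6, then subtract the first 54 terms.
∑_{k=1}^{196} k² = 196×197×393/6 = 2529086
∑_{k=1}^{54} k² = 54×55×109/6 = 53955
∑_{k=55}^{196} k² = 2529086 - 53955 = 2475131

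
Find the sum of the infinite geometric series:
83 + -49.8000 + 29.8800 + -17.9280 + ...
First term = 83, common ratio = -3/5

For |r| < 1, S = a / (1 - r)
S = 83 / (1 - (-3/5))
S = 83 / (8/5)
S = 415/8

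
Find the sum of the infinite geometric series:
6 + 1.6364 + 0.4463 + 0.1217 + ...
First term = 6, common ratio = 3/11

For |r| < 1, S = a / (1 - r)
S = 6 / (1 - (3/11))
S = 6 / (8/11)
S = 33/4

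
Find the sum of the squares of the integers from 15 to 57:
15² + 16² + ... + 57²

Use ∑_{k=1}^{n} k² = n(n+1)(2n+1)/6, then subtract the first 14 terms.
∑_{k=1}^{57} k² = 57×58×115/6 = 63365
∑_{k=1}^{14} k² = 14×15×29/6 = 1015
∑_{k=15}^{57} k² = 63365 - 1015 = 62350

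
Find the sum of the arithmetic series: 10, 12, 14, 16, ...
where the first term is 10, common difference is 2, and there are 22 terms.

Sₙ = n/2 × (first + last)
Last term = a + (n-1)d = 10 + (22-1)×2 = 52
S_22 = 22/2 × (10 + 52)
S_22 = 22/2 × 62 = 682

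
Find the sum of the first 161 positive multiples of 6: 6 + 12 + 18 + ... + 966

Factor out 6: = 6(1 + 2 + ... + 161) = 6 × n(n+1)/2
= 6 × 161×162/2
= 6 × 13041
= 78246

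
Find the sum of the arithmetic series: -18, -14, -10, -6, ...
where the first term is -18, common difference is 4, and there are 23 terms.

Sₙ = n/2 × (first + last)
Last term = a + (n-1)d = -18 + (23-1)×4 = 70
S_23 = 23/2 × (-18 + 70)
S_23 = 23/2 × 52 = 598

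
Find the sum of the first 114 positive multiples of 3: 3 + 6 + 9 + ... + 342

Factor out 3: = 3(1 + 2 + ... + 114) = 3 × n(n+1)/2
= 3 × 114×115/2
= 3 × 6555
= 19665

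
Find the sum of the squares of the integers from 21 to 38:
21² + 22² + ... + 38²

Use ∑_{k=1}^{n} k² = n(n+1)(2n+1)/6, then subtract the first 20 terms.
∑_{k=1}^{38} k² = 38×39×77/6 = 19019
∑_{k=1}^{20} k² = 20×21×41/6 = 2870
∑_{k=21}^{38} k² = 19019 - 2870 = 16149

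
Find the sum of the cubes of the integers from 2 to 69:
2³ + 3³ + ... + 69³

Use ∑_{k=1}^{n} k³ = [n(n+1)/2]², then subtract the first 1 terms.
∑_{k=1}^{69} k³ = [69×70/2]² = 2415² = 5832225
∑_{k=1}^{1} k³ = [1×2/2]² = 1² = 1
∑_{k=2}^{69} k³ = 5832225 - 1 = 5832224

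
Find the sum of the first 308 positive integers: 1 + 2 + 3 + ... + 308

Formula: ∑k = n(n+1)/2
= 308×309/2
= 95172/2
= 47586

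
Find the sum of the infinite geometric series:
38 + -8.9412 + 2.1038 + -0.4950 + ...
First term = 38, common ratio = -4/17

For |r| < 1, S = a / (1 - r)
S = 38 / (1 - (-4/17))
S = 38 / (21/17)
S = 646/21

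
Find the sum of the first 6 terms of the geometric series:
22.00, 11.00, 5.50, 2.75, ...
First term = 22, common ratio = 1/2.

Sₙ = a(1 - rⁿ) / (1 - r)
S_6 = 22(1 - (1/2)^6) / (1 - (1/2))
S_6 = 22(1 - (1/64)) / (1/2)
S_6 = 693/16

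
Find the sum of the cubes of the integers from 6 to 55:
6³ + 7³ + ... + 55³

Use ∑_{k=1}^{n} k³ = [n(n+1)/2]², then subtract the first 5 terms.
∑_{k=1}^{55} k³ = [55×56/2]² = 1540² = 2371600
∑_{k=1}^{5} k³ = [5×6/2]² = 15² = 225
∑_{k=6}^{55} k³ = 2371600 - 225 = 2371375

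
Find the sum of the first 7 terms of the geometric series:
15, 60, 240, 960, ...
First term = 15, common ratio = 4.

Sₙ = a(1 - rⁿ) / (1 - r)
S_7 = 15(1 - 4^7) / (1 - 4)
S_7 = 15(1 - 16384) / (-3)
S_7 = 81915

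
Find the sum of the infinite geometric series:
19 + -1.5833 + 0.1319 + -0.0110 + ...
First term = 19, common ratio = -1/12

For |r| < 1, S = a / (1 - r)
S = 19 / (1 - (-1/12))
S = 19 / (13/12)
S = 228/13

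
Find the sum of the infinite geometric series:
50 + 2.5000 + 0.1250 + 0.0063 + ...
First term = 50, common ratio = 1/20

For |r| < 1, S = a / (1 - r)
S = 50 / (1 - (1/20))
S = 50 / (19/20)
S = 1000/19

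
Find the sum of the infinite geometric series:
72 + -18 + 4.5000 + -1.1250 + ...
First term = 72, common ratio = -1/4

For |r| < 1, S = a / (1 - r)
S = 72 / (1 - (-1/4))
S = 72 / (5/4)
S = 288/5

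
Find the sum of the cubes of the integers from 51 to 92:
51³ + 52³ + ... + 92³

Use ∑_{k=1}^{n} k³ = [n(n+1)/2]², then subtract the first 50 terms.
∑_{k=1}^{92} k³ = [92×93/2]² = 4278² = 18301284
∑_{k=1}^{50} k³ = [50×51/2]² = 1275² = 1625625
∑_{k=51}^{92} k³ = 18301284 - 1625625 = 16675659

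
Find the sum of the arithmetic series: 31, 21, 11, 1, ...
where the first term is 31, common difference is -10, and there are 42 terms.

Sₙ = n/2 × (first + last)
Last term = a + (n-1)d = 31 + (42-1)×(-10) = -379
S_42 = 42/2 × (31 + (-379))
S_42 = 42/2 × (-348) = -7308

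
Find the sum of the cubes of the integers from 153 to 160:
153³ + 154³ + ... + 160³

Use ∑_{k=1}^{n} k³ = [n(n+1)/2]², then subtract the first 152 terms.
∑_{k=1}^{160} k³ = [160×161/2]² = 12880² = 165894400
∑_{k=1}^{152} k³ = [152×153/2]² = 11628² = 135210384
∑_{k=153}^{160} k³ = 165894400 - 135210384 = 30684016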